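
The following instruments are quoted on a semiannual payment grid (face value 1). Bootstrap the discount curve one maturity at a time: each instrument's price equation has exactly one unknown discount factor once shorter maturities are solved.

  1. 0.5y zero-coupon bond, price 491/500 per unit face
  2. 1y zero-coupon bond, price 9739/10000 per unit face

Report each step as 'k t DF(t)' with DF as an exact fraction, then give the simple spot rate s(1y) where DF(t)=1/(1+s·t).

1 1/2 491/500
2 1 9739/10000
s(1y) = (1/(9739/10000) − 1)/(1) = 261/9739 ≈ 2.6799%

step 1 [0.5y] zero: DF = P = 491/500 ≈ 0.982000
step 2 [1y] zero: DF = P = 9739/10000 ≈ 0.973900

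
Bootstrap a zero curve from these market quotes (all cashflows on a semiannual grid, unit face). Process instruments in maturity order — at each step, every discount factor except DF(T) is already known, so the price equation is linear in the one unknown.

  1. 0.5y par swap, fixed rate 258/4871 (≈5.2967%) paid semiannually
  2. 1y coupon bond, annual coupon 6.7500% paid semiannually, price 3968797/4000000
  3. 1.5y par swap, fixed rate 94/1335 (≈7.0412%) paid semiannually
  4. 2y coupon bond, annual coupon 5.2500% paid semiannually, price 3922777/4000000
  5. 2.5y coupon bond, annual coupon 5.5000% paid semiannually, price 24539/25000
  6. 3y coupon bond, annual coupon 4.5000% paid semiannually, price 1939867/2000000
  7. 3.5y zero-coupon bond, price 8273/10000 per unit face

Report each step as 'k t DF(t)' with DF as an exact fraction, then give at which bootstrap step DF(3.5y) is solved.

1 1/2 4871/5000
2 1 116/125
3 3/2 9013/10000
4 2 8839/10000
5 5/2 4283/5000
6 3 4243/5000
7 7/2 8273/10000
DF(3.5y) is solved at step 7

step 1 [0.5y] swap r/2=129/4871: DF=(1 − 129/4871·(0))/(1+129/4871) = 4871/5000 ≈ 0.974200
step 2 [1y] bond c/2=27/800: DF=(3968797/4000000 − 27/800·(0.974200))/(1+27/800) = 116/125 ≈ 0.928000
step 3 [1.5y] swap r/2=47/1335: DF=(1 − 47/1335·(0.974200+0.928000))/(1+47/1335) = 9013/10000 ≈ 0.901300
step 4 [2y] bond c/2=21/800: DF=(3922777/4000000 − 21/800·(0.974200+0.928000+0.901300))/(1+21/800) = 8839/10000 ≈ 0.883900
step 5 [2.5y] bond c/2=11/400: DF=(24539/25000 − 11/400·(0.974200+0.928000+0.901300+0.883900))/(1+11/400) = 4283/5000 ≈ 0.856600
step 6 [3y] bond c/2=9/400: DF=(1939867/2000000 − 9/400·(0.974200+0.928000+0.901300+0.883900+0.856600))/(1+9/400) = 4243/5000 ≈ 0.848600
step 7 [3.5y] zero: DF = P = 8273/10000 ≈ 0.827300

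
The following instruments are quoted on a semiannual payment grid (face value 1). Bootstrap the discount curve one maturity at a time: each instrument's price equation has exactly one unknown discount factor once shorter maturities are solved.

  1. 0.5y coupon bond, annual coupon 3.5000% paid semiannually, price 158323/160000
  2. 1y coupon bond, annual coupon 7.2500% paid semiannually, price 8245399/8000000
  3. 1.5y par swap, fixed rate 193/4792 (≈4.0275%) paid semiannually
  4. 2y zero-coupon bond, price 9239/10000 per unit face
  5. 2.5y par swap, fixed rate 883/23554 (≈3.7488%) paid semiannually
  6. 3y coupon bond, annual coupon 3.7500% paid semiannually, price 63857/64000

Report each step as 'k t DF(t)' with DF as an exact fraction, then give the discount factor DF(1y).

1 1/2 389/400
2 1 4803/5000
3 3/2 9421/10000
4 2 9239/10000
5 5/2 9117/10000
6 3 8927/10000
DF(1y) = 4803/5000 ≈ 0.960600

step 1 [0.5y] bond c/2=7/400: DF=(158323/160000 − 7/400·(0))/(1+7/400) = 389/400 ≈ 0.972500
step 2 [1y] bond c/2=29/800: DF=(8245399/8000000 − 29/800·(0.972500))/(1+29/800) = 4803/5000 ≈ 0.960600
step 3 [1.5y] swap r/2=193/9584: DF=(1 − 193/9584·(0.972500+0.960600))/(1+193/9584) = 9421/10000 ≈ 0.942100
step 4 [2y] zero: DF = P = 9239/10000 ≈ 0.923900
step 5 [2.5y] swap r/2=883/47108: DF=(1 − 883/47108·(0.972500+0.960600+0.942100+0.923900))/(1+883/47108) = 9117/10000 ≈ 0.911700
step 6 [3y] bond c/2=3/160: DF=(63857/64000 − 3/160·(0.972500+0.960600+0.942100+0.923900+0.911700))/(1+3/160) = 8927/10000 ≈ 0.892700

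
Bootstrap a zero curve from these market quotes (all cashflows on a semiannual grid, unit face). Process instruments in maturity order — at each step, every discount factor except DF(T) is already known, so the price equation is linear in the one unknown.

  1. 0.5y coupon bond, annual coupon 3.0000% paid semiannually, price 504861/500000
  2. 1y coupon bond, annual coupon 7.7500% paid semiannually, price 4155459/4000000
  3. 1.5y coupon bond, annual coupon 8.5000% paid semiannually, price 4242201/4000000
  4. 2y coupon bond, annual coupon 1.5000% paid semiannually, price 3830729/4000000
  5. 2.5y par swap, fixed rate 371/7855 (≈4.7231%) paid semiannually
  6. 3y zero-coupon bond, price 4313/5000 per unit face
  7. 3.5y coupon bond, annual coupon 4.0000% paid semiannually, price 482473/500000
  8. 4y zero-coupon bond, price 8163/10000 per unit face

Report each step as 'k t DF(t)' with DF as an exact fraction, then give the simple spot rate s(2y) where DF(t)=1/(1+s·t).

step 1 [0.5y] bond c/2=3/200: DF=(504861/500000 − 3/200·(0))/(1+3/200) = 2487/2500 ≈ 0.994800
step 2 [1y] bond c/2=31/800: DF=(4155459/4000000 − 31/800·(0.994800))/(1+31/800) = 963/1000 ≈ 0.963000
step 3 [1.5y] bond c/2=17/400: DF=(4242201/4000000 − 17/400·(0.994800+0.963000))/(1+17/400) = 15/16 ≈ 0.937500
step 4 [2y] bond c/2=3/400: DF=(3830729/4000000 − 3/400·(0.994800+0.963000+0.937500))/(1+3/400) = 929/1000 ≈ 0.929000
step 5 [2.5y] swap r/2=371/15710: DF=(1 − 371/15710·(0.994800+0.963000+0.937500+0.929000))/(1+371/15710) = 8887/10000 ≈ 0.888700
step 6 [3y] zero: DF = P = 4313/5000 ≈ 0.862600
step 7 [3.5y] bond c/2=1/50: DF=(482473/500000 − 1/50·(0.994800+0.963000+0.937500+0.929000+0.888700+0.862600))/(1+1/50) = 8367/10000 ≈ 0.836700
step 8 [4y] zero: DF = P = 8163/10000 ≈ 0.816300

1 1/2 2487/2500
2 1 963/1000
3 3/2 15/16
4 2 929/1000
5 5/2 8887/10000
6 3 4313/5000
7 7/2 8367/10000
8 4 8163/10000
s(2y) = (1/(929/1000) − 1)/(2) = 71/1858 ≈ 3.8213%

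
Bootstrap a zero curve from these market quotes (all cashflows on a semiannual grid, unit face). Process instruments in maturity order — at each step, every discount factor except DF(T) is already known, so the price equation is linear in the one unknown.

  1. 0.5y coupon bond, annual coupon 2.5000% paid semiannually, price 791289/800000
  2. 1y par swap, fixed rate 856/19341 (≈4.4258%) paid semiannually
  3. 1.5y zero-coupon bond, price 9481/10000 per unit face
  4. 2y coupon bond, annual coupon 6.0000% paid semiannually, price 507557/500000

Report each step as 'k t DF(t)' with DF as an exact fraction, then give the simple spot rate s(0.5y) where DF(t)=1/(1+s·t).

step 1 [0.5y] bond c/2=1/80: DF=(791289/800000 − 1/80·(0))/(1+1/80) = 9769/10000 ≈ 0.976900
step 2 [1y] swap r/2=428/19341: DF=(1 − 428/19341·(0.976900))/(1+428/19341) = 2393/2500 ≈ 0.957200
step 3 [1.5y] zero: DF = P = 9481/10000 ≈ 0.948100
step 4 [2y] bond c/2=3/100: DF=(507557/500000 − 3/100·(0.976900+0.957200+0.948100))/(1+3/100) = 1127/1250 ≈ 0.901600

1 1/2 9769/10000
2 1 2393/2500
3 3/2 9481/10000
4 2 1127/1250
s(0.5y) = (1/(9769/10000) − 1)/(1/2) = 462/9769 ≈ 4.7292%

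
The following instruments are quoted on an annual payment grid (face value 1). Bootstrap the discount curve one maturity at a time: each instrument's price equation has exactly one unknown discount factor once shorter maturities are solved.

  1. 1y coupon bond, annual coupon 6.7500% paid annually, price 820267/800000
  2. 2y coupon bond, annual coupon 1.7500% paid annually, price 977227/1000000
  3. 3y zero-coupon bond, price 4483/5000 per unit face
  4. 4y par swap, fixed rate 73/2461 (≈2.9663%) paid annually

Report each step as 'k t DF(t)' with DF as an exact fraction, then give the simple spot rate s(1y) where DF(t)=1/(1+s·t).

1 1 1921/2000
2 2 9439/10000
3 3 4483/5000
4 4 1781/2000
s(1y) = (1/(1921/2000) − 1)/(1) = 79/1921 ≈ 4.1124%

step 1 [1y] bond c/1=27/400: DF=(820267/800000 − 27/400·(0))/(1+27/400) = 1921/2000 ≈ 0.960500
step 2 [2y] bond c/1=7/400: DF=(977227/1000000 − 7/400·(0.960500))/(1+7/400) = 9439/10000 ≈ 0.943900
step 3 [3y] zero: DF = P = 4483/5000 ≈ 0.896600
step 4 [4y] swap r/1=73/2461: DF=(1 − 73/2461·(0.960500+0.943900+0.896600))/(1+73/2461) = 1781/2000 ≈ 0.890500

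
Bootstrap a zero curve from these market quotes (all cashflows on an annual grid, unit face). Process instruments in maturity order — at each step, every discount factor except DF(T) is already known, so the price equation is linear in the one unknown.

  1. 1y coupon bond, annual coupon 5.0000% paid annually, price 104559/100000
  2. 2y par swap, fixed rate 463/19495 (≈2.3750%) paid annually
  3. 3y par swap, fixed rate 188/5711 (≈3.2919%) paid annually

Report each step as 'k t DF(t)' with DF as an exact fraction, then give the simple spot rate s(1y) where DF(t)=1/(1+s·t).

1 1 4979/5000
2 2 9537/10000
3 3 453/500
s(1y) = (1/(4979/5000) − 1)/(1) = 21/4979 ≈ 0.4218%

step 1 [1y] bond c/1=1/20: DF=(104559/100000 − 1/20·(0))/(1+1/20) = 4979/5000 ≈ 0.995800
step 2 [2y] swap r/1=463/19495: DF=(1 − 463/19495·(0.995800))/(1+463/19495) = 9537/10000 ≈ 0.953700
step 3 [3y] swap r/1=188/5711: DF=(1 − 188/5711·(0.995800+0.953700))/(1+188/5711) = 453/500 ≈ 0.906000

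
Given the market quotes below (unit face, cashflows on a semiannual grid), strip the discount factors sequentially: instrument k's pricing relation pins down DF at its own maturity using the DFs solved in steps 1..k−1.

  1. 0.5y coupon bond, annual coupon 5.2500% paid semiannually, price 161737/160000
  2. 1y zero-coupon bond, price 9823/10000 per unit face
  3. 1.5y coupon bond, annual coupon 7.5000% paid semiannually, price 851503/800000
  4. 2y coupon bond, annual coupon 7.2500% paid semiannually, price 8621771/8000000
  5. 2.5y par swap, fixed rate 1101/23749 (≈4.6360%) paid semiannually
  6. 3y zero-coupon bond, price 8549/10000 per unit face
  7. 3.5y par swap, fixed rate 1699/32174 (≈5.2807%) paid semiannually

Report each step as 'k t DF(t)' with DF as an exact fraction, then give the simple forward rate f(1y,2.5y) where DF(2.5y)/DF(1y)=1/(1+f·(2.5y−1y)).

step 1 [0.5y] bond c/2=21/800: DF=(161737/160000 − 21/800·(0))/(1+21/800) = 197/200 ≈ 0.985000
step 2 [1y] zero: DF = P = 9823/10000 ≈ 0.982300
step 3 [1.5y] bond c/2=3/80: DF=(851503/800000 − 3/80·(0.985000+0.982300))/(1+3/80) = 2387/2500 ≈ 0.954800
step 4 [2y] bond c/2=29/800: DF=(8621771/8000000 − 29/800·(0.985000+0.982300+0.954800))/(1+29/800) = 4689/5000 ≈ 0.937800
step 5 [2.5y] swap r/2=1101/47498: DF=(1 − 1101/47498·(0.985000+0.982300+0.954800+0.937800))/(1+1101/47498) = 8899/10000 ≈ 0.889900
step 6 [3y] zero: DF = P = 8549/10000 ≈ 0.854900
step 7 [3.5y] swap r/2=1699/64348: DF=(1 − 1699/64348·(0.985000+0.982300+0.954800+0.937800+0.889900+0.854900))/(1+1699/64348) = 8301/10000 ≈ 0.830100

1 1/2 197/200
2 1 9823/10000
3 3/2 2387/2500
4 2 4689/5000
5 5/2 8899/10000
6 3 8549/10000
7 7/2 8301/10000
f(1y,2.5y) = ((9823/10000)/(8899/10000) − 1)/(3/2) = 56/809 ≈ 6.9221%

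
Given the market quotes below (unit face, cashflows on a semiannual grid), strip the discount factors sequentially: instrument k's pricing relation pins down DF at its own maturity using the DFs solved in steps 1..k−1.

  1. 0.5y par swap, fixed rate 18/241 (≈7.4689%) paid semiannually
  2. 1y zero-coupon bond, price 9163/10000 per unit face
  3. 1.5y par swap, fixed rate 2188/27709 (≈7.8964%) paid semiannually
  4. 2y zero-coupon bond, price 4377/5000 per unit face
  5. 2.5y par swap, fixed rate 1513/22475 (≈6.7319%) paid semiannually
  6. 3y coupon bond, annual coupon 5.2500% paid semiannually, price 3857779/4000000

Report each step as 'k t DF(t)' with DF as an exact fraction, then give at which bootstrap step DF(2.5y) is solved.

step 1 [0.5y] swap r/2=9/241: DF=(1 − 9/241·(0))/(1+9/241) = 241/250 ≈ 0.964000
step 2 [1y] zero: DF = P = 9163/10000 ≈ 0.916300
step 3 [1.5y] swap r/2=1094/27709: DF=(1 − 1094/27709·(0.964000+0.916300))/(1+1094/27709) = 4453/5000 ≈ 0.890600
step 4 [2y] zero: DF = P = 4377/5000 ≈ 0.875400
step 5 [2.5y] swap r/2=1513/44950: DF=(1 − 1513/44950·(0.964000+0.916300+0.890600+0.875400))/(1+1513/44950) = 8487/10000 ≈ 0.848700
step 6 [3y] bond c/2=21/800: DF=(3857779/4000000 − 21/800·(0.964000+0.916300+0.890600+0.875400+0.848700))/(1+21/800) = 1031/1250 ≈ 0.824800

1 1/2 241/250
2 1 9163/10000
3 3/2 4453/5000
4 2 4377/5000
5 5/2 8487/10000
6 3 1031/1250
DF(2.5y) is solved at step 5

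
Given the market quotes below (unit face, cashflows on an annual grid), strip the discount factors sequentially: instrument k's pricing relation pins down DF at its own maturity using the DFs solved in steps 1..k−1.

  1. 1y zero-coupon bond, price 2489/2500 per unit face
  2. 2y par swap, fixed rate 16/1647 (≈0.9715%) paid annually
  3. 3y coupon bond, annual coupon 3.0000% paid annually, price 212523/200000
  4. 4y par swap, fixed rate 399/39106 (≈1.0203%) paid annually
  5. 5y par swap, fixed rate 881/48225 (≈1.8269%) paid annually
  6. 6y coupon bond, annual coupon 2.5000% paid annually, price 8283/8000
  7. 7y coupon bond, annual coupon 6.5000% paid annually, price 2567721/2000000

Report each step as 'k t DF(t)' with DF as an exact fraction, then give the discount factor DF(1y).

1 1 2489/2500
2 2 613/625
3 3 9741/10000
4 4 9601/10000
5 5 9119/10000
6 6 357/400
7 7 8567/10000
DF(1y) = 2489/2500 ≈ 0.995600

step 1 [1y] zero: DF = P = 2489/2500 ≈ 0.995600
step 2 [2y] swap r/1=16/1647: DF=(1 − 16/1647·(0.995600))/(1+16/1647) = 613/625 ≈ 0.980800
step 3 [3y] bond c/1=3/100: DF=(212523/200000 − 3/100·(0.995600+0.980800))/(1+3/100) = 9741/10000 ≈ 0.974100
step 4 [4y] swap r/1=399/39106: DF=(1 − 399/39106·(0.995600+0.980800+0.974100))/(1+399/39106) = 9601/10000 ≈ 0.960100
step 5 [5y] swap r/1=881/48225: DF=(1 − 881/48225·(0.995600+0.980800+0.974100+0.960100))/(1+881/48225) = 9119/10000 ≈ 0.911900
step 6 [6y] bond c/1=1/40: DF=(8283/8000 − 1/40·(0.995600+0.980800+0.974100+0.960100+0.911900))/(1+1/40) = 357/400 ≈ 0.892500
step 7 [7y] bond c/1=13/200: DF=(2567721/2000000 − 13/200·(0.995600+0.980800+0.974100+0.960100+0.911900+0.892500))/(1+13/200) = 8567/10000 ≈ 0.856700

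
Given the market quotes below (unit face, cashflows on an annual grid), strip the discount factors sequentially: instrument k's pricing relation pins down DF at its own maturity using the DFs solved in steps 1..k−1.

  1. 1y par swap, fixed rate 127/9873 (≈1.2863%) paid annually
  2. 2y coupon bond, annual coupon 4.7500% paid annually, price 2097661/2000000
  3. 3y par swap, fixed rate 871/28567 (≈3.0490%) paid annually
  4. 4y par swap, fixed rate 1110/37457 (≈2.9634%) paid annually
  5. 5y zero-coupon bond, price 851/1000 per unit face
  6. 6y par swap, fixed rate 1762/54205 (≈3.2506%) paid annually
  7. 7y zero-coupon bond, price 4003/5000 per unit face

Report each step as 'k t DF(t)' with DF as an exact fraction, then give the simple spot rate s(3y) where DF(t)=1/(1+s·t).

1 1 9873/10000
2 2 1913/2000
3 3 9129/10000
4 4 889/1000
5 5 851/1000
6 6 4119/5000
7 7 4003/5000
s(3y) = (1/(9129/10000) − 1)/(3) = 871/27387 ≈ 3.1803%

step 1 [1y] swap r/1=127/9873: DF=(1 − 127/9873·(0))/(1+127/9873) = 9873/10000 ≈ 0.987300
step 2 [2y] bond c/1=19/400: DF=(2097661/2000000 − 19/400·(0.987300))/(1+19/400) = 1913/2000 ≈ 0.956500
step 3 [3y] swap r/1=871/28567: DF=(1 − 871/28567·(0.987300+0.956500))/(1+871/28567) = 9129/10000 ≈ 0.912900
step 4 [4y] swap r/1=1110/37457: DF=(1 − 1110/37457·(0.987300+0.956500+0.912900))/(1+1110/37457) = 889/1000 ≈ 0.889000
step 5 [5y] zero: DF = P = 851/1000 ≈ 0.851000
step 6 [6y] swap r/1=1762/54205: DF=(1 − 1762/54205·(0.987300+0.956500+0.912900+0.889000+0.851000))/(1+1762/54205) = 4119/5000 ≈ 0.823800
step 7 [7y] zero: DF = P = 4003/5000 ≈ 0.800600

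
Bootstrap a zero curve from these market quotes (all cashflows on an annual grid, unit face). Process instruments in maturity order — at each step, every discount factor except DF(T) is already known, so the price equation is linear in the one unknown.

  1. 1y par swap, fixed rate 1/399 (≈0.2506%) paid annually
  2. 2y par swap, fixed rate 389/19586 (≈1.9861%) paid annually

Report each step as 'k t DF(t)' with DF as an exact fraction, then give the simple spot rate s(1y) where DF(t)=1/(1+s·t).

1 1 399/400
2 2 9611/10000
s(1y) = (1/(399/400) − 1)/(1) = 1/399 ≈ 0.2506%

step 1 [1y] swap r/1=1/399: DF=(1 − 1/399·(0))/(1+1/399) = 399/400 ≈ 0.997500
step 2 [2y] swap r/1=389/19586: DF=(1 − 389/19586·(0.997500))/(1+389/19586) = 9611/10000 ≈ 0.961100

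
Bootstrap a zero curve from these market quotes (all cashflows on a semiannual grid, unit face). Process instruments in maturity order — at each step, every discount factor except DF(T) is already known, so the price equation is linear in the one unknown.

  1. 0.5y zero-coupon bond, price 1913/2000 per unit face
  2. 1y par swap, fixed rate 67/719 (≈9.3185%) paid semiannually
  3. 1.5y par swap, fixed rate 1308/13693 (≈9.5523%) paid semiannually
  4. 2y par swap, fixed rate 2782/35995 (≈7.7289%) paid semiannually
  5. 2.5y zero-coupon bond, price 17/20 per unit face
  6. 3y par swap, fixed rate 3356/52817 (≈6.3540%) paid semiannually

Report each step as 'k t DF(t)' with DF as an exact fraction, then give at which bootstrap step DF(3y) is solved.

step 1 [0.5y] zero: DF = P = 1913/2000 ≈ 0.956500
step 2 [1y] swap r/2=67/1438: DF=(1 − 67/1438·(0.956500))/(1+67/1438) = 9129/10000 ≈ 0.912900
step 3 [1.5y] swap r/2=654/13693: DF=(1 − 654/13693·(0.956500+0.912900))/(1+654/13693) = 2173/2500 ≈ 0.869200
step 4 [2y] swap r/2=1391/35995: DF=(1 − 1391/35995·(0.956500+0.912900+0.869200))/(1+1391/35995) = 8609/10000 ≈ 0.860900
step 5 [2.5y] zero: DF = P = 17/20 ≈ 0.850000
step 6 [3y] swap r/2=1678/52817: DF=(1 − 1678/52817·(0.956500+0.912900+0.869200+0.860900+0.850000))/(1+1678/52817) = 4161/5000 ≈ 0.832200

1 1/2 1913/2000
2 1 9129/10000
3 3/2 2173/2500
4 2 8609/10000
5 5/2 17/20
6 3 4161/5000
DF(3y) is solved at step 6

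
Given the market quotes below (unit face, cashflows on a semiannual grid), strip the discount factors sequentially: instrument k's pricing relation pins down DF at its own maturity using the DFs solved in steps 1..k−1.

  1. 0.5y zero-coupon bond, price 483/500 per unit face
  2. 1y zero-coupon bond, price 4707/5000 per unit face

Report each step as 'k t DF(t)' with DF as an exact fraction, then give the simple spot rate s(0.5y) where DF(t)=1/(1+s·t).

step 1 [0.5y] zero: DF = P = 483/500 ≈ 0.966000
step 2 [1y] zero: DF = P = 4707/5000 ≈ 0.941400

1 1/2 483/500
2 1 4707/5000
s(0.5y) = (1/(483/500) − 1)/(1/2) = 34/483 ≈ 7.0393%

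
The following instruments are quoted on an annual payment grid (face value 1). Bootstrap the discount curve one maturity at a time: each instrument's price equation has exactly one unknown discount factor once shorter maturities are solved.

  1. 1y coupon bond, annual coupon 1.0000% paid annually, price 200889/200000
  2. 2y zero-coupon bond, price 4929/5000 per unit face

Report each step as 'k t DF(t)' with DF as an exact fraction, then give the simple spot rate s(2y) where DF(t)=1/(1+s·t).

step 1 [1y] bond c/1=1/100: DF=(200889/200000 − 1/100·(0))/(1+1/100) = 1989/2000 ≈ 0.994500
step 2 [2y] zero: DF = P = 4929/5000 ≈ 0.985800

1 1 1989/2000
2 2 4929/5000
s(2y) = (1/(4929/5000) − 1)/(2) = 71/9858 ≈ 0.7202%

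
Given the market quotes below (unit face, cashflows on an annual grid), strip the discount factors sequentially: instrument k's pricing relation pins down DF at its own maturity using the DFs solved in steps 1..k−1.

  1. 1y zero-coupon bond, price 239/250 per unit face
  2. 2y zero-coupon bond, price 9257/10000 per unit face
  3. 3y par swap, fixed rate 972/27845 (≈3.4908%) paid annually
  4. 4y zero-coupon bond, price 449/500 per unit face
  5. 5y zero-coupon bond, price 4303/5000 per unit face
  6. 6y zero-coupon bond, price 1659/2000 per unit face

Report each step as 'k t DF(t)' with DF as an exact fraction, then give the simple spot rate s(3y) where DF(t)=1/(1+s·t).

step 1 [1y] zero: DF = P = 239/250 ≈ 0.956000
step 2 [2y] zero: DF = P = 9257/10000 ≈ 0.925700
step 3 [3y] swap r/1=972/27845: DF=(1 − 972/27845·(0.956000+0.925700))/(1+972/27845) = 2257/2500 ≈ 0.902800
step 4 [4y] zero: DF = P = 449/500 ≈ 0.898000
step 5 [5y] zero: DF = P = 4303/5000 ≈ 0.860600
step 6 [6y] zero: DF = P = 1659/2000 ≈ 0.829500

1 1 239/250
2 2 9257/10000
3 3 2257/2500
4 4 449/500
5 5 4303/5000
6 6 1659/2000
s(3y) = (1/(2257/2500) − 1)/(3) = 81/2257 ≈ 3.5888%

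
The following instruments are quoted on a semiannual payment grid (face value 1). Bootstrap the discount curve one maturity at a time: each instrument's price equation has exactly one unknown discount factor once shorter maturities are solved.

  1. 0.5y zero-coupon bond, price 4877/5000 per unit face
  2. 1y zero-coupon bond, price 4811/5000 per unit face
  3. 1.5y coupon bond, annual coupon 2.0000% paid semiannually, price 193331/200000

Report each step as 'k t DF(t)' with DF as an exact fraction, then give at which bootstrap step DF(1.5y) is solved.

1 1/2 4877/5000
2 1 4811/5000
3 3/2 9379/10000
DF(1.5y) is solved at step 3

step 1 [0.5y] zero: DF = P = 4877/5000 ≈ 0.975400
step 2 [1y] zero: DF = P = 4811/5000 ≈ 0.962200
step 3 [1.5y] bond c/2=1/100: DF=(193331/200000 − 1/100·(0.975400+0.962200))/(1+1/100) = 9379/10000 ≈ 0.937900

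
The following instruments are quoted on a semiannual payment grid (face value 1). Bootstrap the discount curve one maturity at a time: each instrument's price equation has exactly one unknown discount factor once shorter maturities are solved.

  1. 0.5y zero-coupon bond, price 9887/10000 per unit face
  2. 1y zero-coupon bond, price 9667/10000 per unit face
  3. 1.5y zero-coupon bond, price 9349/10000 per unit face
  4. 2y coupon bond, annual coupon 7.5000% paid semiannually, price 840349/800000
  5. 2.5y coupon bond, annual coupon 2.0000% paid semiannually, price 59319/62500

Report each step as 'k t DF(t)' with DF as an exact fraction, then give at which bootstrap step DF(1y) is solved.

step 1 [0.5y] zero: DF = P = 9887/10000 ≈ 0.988700
step 2 [1y] zero: DF = P = 9667/10000 ≈ 0.966700
step 3 [1.5y] zero: DF = P = 9349/10000 ≈ 0.934900
step 4 [2y] bond c/2=3/80: DF=(840349/800000 − 3/80·(0.988700+0.966700+0.934900))/(1+3/80) = 227/250 ≈ 0.908000
step 5 [2.5y] bond c/2=1/100: DF=(59319/62500 − 1/100·(0.988700+0.966700+0.934900+0.908000))/(1+1/100) = 9021/10000 ≈ 0.902100

1 1/2 9887/10000
2 1 9667/10000
3 3/2 9349/10000
4 2 227/250
5 5/2 9021/10000
DF(1y) is solved at step 2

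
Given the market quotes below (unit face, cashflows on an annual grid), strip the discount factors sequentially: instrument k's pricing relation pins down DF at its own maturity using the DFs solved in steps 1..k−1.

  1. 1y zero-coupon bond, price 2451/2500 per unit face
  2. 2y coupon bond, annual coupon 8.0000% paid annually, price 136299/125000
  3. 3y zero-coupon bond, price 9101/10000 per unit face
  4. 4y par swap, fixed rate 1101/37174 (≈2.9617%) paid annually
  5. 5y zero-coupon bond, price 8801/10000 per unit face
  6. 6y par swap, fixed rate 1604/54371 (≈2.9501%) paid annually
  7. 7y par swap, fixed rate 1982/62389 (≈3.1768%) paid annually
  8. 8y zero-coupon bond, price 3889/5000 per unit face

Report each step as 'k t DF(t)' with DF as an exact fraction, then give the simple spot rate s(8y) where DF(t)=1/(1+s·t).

1 1 2451/2500
2 2 937/1000
3 3 9101/10000
4 4 8899/10000
5 5 8801/10000
6 6 2099/2500
7 7 4009/5000
8 8 3889/5000
s(8y) = (1/(3889/5000) − 1)/(8) = 1111/31112 ≈ 3.5710%

step 1 [1y] zero: DF = P = 2451/2500 ≈ 0.980400
step 2 [2y] bond c/1=2/25: DF=(136299/125000 − 2/25·(0.980400))/(1+2/25) = 937/1000 ≈ 0.937000
step 3 [3y] zero: DF = P = 9101/10000 ≈ 0.910100
step 4 [4y] swap r/1=1101/37174: DF=(1 − 1101/37174·(0.980400+0.937000+0.910100))/(1+1101/37174) = 8899/10000 ≈ 0.889900
step 5 [5y] zero: DF = P = 8801/10000 ≈ 0.880100
step 6 [6y] swap r/1=1604/54371: DF=(1 − 1604/54371·(0.980400+0.937000+0.910100+0.889900+0.880100))/(1+1604/54371) = 2099/2500 ≈ 0.839600
step 7 [7y] swap r/1=1982/62389: DF=(1 − 1982/62389·(0.980400+0.937000+0.910100+0.889900+0.880100+0.839600))/(1+1982/62389) = 4009/5000 ≈ 0.801800
step 8 [8y] zero: DF = P = 3889/5000 ≈ 0.777800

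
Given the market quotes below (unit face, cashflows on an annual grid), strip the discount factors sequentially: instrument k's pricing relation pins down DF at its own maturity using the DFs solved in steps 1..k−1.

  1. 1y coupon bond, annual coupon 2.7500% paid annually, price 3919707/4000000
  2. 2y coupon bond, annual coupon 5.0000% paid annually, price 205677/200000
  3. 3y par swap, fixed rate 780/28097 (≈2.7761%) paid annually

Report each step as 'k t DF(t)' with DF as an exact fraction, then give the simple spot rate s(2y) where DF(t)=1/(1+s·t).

1 1 9537/10000
2 2 467/500
3 3 461/500
s(2y) = (1/(467/500) − 1)/(2) = 33/934 ≈ 3.5332%

step 1 [1y] bond c/1=11/400: DF=(3919707/4000000 − 11/400·(0))/(1+11/400) = 9537/10000 ≈ 0.953700
step 2 [2y] bond c/1=1/20: DF=(205677/200000 − 1/20·(0.953700))/(1+1/20) = 467/500 ≈ 0.934000
step 3 [3y] swap r/1=780/28097: DF=(1 − 780/28097·(0.953700+0.934000))/(1+780/28097) = 461/500 ≈ 0.922000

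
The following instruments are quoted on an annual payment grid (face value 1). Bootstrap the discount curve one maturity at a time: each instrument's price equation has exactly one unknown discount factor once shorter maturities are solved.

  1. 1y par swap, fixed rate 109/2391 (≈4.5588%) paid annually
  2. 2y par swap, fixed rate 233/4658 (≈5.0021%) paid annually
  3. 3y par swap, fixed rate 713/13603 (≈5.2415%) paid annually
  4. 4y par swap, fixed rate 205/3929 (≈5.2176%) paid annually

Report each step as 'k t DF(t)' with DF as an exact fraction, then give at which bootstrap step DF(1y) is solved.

1 1 2391/2500
2 2 2267/2500
3 3 4287/5000
4 4 1631/2000
DF(1y) is solved at step 1

step 1 [1y] swap r/1=109/2391: DF=(1 − 109/2391·(0))/(1+109/2391) = 2391/2500 ≈ 0.956400
step 2 [2y] swap r/1=233/4658: DF=(1 − 233/4658·(0.956400))/(1+233/4658) = 2267/2500 ≈ 0.906800
step 3 [3y] swap r/1=713/13603: DF=(1 − 713/13603·(0.956400+0.906800))/(1+713/13603) = 4287/5000 ≈ 0.857400
step 4 [4y] swap r/1=205/3929: DF=(1 − 205/3929·(0.956400+0.906800+0.857400))/(1+205/3929) = 1631/2000 ≈ 0.815500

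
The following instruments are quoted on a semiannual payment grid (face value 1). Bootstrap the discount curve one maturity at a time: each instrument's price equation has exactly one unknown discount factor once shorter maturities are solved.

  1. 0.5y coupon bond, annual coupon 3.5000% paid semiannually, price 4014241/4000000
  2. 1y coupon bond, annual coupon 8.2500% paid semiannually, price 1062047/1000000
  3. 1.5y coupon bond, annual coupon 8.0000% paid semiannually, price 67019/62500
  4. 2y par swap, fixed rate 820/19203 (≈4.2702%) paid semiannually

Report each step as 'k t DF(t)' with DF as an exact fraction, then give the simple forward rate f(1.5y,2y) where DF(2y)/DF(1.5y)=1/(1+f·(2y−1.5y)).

step 1 [0.5y] bond c/2=7/400: DF=(4014241/4000000 − 7/400·(0))/(1+7/400) = 9863/10000 ≈ 0.986300
step 2 [1y] bond c/2=33/800: DF=(1062047/1000000 − 33/800·(0.986300))/(1+33/800) = 9809/10000 ≈ 0.980900
step 3 [1.5y] bond c/2=1/25: DF=(67019/62500 − 1/25·(0.986300+0.980900))/(1+1/25) = 4777/5000 ≈ 0.955400
step 4 [2y] swap r/2=410/19203: DF=(1 − 410/19203·(0.986300+0.980900+0.955400))/(1+410/19203) = 459/500 ≈ 0.918000

1 1/2 9863/10000
2 1 9809/10000
3 3/2 4777/5000
4 2 459/500
f(1.5y,2y) = ((4777/5000)/(459/500) − 1)/(1/2) = 11/135 ≈ 8.1481%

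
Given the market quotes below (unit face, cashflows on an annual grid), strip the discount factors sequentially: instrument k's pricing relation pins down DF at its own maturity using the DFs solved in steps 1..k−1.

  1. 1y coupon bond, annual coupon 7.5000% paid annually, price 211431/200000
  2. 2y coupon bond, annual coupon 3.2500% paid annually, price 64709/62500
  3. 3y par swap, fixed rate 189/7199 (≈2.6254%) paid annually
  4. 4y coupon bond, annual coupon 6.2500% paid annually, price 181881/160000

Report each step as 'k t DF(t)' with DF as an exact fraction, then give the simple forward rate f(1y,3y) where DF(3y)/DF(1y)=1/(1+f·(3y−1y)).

1 1 4917/5000
2 2 4859/5000
3 3 2311/2500
4 4 1801/2000
f(1y,3y) = ((4917/5000)/(2311/2500) − 1)/(2) = 295/9244 ≈ 3.1913%

step 1 [1y] bond c/1=3/40: DF=(211431/200000 − 3/40·(0))/(1+3/40) = 4917/5000 ≈ 0.983400
step 2 [2y] bond c/1=13/400: DF=(64709/62500 − 13/400·(0.983400))/(1+13/400) = 4859/5000 ≈ 0.971800
step 3 [3y] swap r/1=189/7199: DF=(1 − 189/7199·(0.983400+0.971800))/(1+189/7199) = 2311/2500 ≈ 0.924400
step 4 [4y] bond c/1=1/16: DF=(181881/160000 − 1/16·(0.983400+0.971800+0.924400))/(1+1/16) = 1801/2000 ≈ 0.900500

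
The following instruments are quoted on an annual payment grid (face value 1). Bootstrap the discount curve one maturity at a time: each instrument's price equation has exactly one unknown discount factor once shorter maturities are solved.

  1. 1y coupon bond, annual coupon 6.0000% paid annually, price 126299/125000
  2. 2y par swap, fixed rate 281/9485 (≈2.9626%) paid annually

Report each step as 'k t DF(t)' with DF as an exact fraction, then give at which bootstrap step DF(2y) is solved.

step 1 [1y] bond c/1=3/50: DF=(126299/125000 − 3/50·(0))/(1+3/50) = 2383/2500 ≈ 0.953200
step 2 [2y] swap r/1=281/9485: DF=(1 − 281/9485·(0.953200))/(1+281/9485) = 4719/5000 ≈ 0.943800

1 1 2383/2500
2 2 4719/5000
DF(2y) is solved at step 2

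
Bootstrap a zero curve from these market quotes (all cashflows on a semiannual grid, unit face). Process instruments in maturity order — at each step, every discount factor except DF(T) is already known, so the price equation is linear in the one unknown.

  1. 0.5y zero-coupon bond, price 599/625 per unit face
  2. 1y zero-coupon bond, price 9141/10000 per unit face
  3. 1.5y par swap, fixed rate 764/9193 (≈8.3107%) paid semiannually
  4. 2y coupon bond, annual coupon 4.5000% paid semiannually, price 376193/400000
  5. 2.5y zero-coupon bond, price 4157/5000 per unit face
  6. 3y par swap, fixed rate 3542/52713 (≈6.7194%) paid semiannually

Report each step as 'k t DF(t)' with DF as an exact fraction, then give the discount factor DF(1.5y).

step 1 [0.5y] zero: DF = P = 599/625 ≈ 0.958400
step 2 [1y] zero: DF = P = 9141/10000 ≈ 0.914100
step 3 [1.5y] swap r/2=382/9193: DF=(1 − 382/9193·(0.958400+0.914100))/(1+382/9193) = 4427/5000 ≈ 0.885400
step 4 [2y] bond c/2=9/400: DF=(376193/400000 − 9/400·(0.958400+0.914100+0.885400))/(1+9/400) = 8591/10000 ≈ 0.859100
step 5 [2.5y] zero: DF = P = 4157/5000 ≈ 0.831400
step 6 [3y] swap r/2=1771/52713: DF=(1 − 1771/52713·(0.958400+0.914100+0.885400+0.859100+0.831400))/(1+1771/52713) = 8229/10000 ≈ 0.822900

1 1/2 599/625
2 1 9141/10000
3 3/2 4427/5000
4 2 8591/10000
5 5/2 4157/5000
6 3 8229/10000
DF(1.5y) = 4427/5000 ≈ 0.885400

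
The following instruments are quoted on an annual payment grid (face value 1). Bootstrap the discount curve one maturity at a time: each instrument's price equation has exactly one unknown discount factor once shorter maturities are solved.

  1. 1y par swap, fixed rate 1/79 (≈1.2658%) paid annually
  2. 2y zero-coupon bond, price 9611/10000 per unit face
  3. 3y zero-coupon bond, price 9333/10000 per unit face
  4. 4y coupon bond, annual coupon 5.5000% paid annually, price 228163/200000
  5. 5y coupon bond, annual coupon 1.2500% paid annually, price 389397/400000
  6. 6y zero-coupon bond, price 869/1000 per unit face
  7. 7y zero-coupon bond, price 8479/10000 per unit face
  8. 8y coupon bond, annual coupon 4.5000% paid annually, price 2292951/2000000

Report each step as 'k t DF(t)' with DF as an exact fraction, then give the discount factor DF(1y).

1 1 79/80
2 2 9611/10000
3 3 9333/10000
4 4 9311/10000
5 5 1143/1250
6 6 869/1000
7 7 8479/10000
8 8 2049/2500
DF(1y) = 79/80 ≈ 0.987500

step 1 [1y] swap r/1=1/79: DF=(1 − 1/79·(0))/(1+1/79) = 79/80 ≈ 0.987500
step 2 [2y] zero: DF = P = 9611/10000 ≈ 0.961100
step 3 [3y] zero: DF = P = 9333/10000 ≈ 0.933300
step 4 [4y] bond c/1=11/200: DF=(228163/200000 − 11/200·(0.987500+0.961100+0.933300))/(1+11/200) = 9311/10000 ≈ 0.931100
step 5 [5y] bond c/1=1/80: DF=(389397/400000 − 1/80·(0.987500+0.961100+0.933300+0.931100))/(1+1/80) = 1143/1250 ≈ 0.914400
step 6 [6y] zero: DF = P = 869/1000 ≈ 0.869000
step 7 [7y] zero: DF = P = 8479/10000 ≈ 0.847900
step 8 [8y] bond c/1=9/200: DF=(2292951/2000000 − 9/200·(0.987500+0.961100+0.933300+0.931100+0.914400+0.869000+0.847900))/(1+9/200) = 2049/2500 ≈ 0.819600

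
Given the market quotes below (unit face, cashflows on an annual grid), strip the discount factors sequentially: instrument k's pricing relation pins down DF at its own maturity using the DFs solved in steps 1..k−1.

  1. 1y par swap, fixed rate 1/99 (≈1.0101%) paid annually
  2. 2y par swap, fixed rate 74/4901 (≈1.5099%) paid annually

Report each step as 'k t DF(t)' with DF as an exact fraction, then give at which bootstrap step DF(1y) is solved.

step 1 [1y] swap r/1=1/99: DF=(1 − 1/99·(0))/(1+1/99) = 99/100 ≈ 0.990000
step 2 [2y] swap r/1=74/4901: DF=(1 − 74/4901·(0.990000))/(1+74/4901) = 1213/1250 ≈ 0.970400

1 1 99/100
2 2 1213/1250
DF(1y) is solved at step 1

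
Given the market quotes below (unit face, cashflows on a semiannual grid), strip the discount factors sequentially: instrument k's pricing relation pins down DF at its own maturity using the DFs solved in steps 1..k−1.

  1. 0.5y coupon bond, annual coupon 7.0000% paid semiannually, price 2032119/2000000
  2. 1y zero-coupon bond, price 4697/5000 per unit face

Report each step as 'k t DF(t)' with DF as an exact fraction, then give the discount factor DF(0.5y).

1 1/2 9817/10000
2 1 4697/5000
DF(0.5y) = 9817/10000 ≈ 0.981700

step 1 [0.5y] bond c/2=7/200: DF=(2032119/2000000 − 7/200·(0))/(1+7/200) = 9817/10000 ≈ 0.981700
step 2 [1y] zero: DF = P = 4697/5000 ≈ 0.939400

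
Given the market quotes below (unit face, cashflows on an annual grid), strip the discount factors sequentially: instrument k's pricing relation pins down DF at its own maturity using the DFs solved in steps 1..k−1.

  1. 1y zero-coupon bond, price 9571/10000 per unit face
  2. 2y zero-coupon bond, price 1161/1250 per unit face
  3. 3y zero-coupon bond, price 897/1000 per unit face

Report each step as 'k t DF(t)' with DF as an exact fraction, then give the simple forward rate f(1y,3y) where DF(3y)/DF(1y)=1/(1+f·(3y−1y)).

step 1 [1y] zero: DF = P = 9571/10000 ≈ 0.957100
step 2 [2y] zero: DF = P = 1161/1250 ≈ 0.928800
step 3 [3y] zero: DF = P = 897/1000 ≈ 0.897000

1 1 9571/10000
2 2 1161/1250
3 3 897/1000
f(1y,3y) = ((9571/10000)/(897/1000) − 1)/(2) = 601/17940 ≈ 3.3501%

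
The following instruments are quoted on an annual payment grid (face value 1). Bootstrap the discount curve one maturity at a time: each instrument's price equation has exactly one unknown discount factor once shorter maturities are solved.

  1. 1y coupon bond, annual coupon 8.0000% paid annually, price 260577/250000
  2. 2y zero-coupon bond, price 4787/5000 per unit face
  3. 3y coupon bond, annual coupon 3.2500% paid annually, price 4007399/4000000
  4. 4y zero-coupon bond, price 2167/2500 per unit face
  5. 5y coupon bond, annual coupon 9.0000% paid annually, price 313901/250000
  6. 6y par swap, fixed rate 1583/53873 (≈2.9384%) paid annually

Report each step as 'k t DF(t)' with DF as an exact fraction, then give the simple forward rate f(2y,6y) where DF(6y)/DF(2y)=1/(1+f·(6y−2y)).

1 1 9651/10000
2 2 4787/5000
3 3 4549/5000
4 4 2167/2500
5 5 1693/2000
6 6 8417/10000
f(2y,6y) = ((4787/5000)/(8417/10000) − 1)/(4) = 1157/33668 ≈ 3.4365%

step 1 [1y] bond c/1=2/25: DF=(260577/250000 − 2/25·(0))/(1+2/25) = 9651/10000 ≈ 0.965100
step 2 [2y] zero: DF = P = 4787/5000 ≈ 0.957400
step 3 [3y] bond c/1=13/400: DF=(4007399/4000000 − 13/400·(0.965100+0.957400))/(1+13/400) = 4549/5000 ≈ 0.909800
step 4 [4y] zero: DF = P = 2167/2500 ≈ 0.866800
step 5 [5y] bond c/1=9/100: DF=(313901/250000 − 9/100·(0.965100+0.957400+0.909800+0.866800))/(1+9/100) = 1693/2000 ≈ 0.846500
step 6 [6y] swap r/1=1583/53873: DF=(1 − 1583/53873·(0.965100+0.957400+0.909800+0.866800+0.846500))/(1+1583/53873) = 8417/10000 ≈ 0.841700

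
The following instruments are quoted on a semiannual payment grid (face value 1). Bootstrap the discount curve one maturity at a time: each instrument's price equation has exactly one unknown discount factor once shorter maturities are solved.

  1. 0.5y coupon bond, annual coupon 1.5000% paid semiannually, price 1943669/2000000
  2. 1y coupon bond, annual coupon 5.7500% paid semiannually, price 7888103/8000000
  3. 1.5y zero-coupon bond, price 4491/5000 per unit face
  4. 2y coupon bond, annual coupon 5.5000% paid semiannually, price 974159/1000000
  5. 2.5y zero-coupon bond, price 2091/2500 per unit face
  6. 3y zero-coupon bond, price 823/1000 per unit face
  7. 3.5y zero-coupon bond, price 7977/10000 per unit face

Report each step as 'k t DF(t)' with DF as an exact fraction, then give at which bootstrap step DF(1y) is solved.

1 1/2 4823/5000
2 1 1863/2000
3 3/2 4491/5000
4 2 8733/10000
5 5/2 2091/2500
6 3 823/1000
7 7/2 7977/10000
DF(1y) is solved at step 2

step 1 [0.5y] bond c/2=3/400: DF=(1943669/2000000 − 3/400·(0))/(1+3/400) = 4823/5000 ≈ 0.964600
step 2 [1y] bond c/2=23/800: DF=(7888103/8000000 − 23/800·(0.964600))/(1+23/800) = 1863/2000 ≈ 0.931500
step 3 [1.5y] zero: DF = P = 4491/5000 ≈ 0.898200
step 4 [2y] bond c/2=11/400: DF=(974159/1000000 − 11/400·(0.964600+0.931500+0.898200))/(1+11/400) = 8733/10000 ≈ 0.873300
step 5 [2.5y] zero: DF = P = 2091/2500 ≈ 0.836400
step 6 [3y] zero: DF = P = 823/1000 ≈ 0.823000
step 7 [3.5y] zero: DF = P = 7977/10000 ≈ 0.797700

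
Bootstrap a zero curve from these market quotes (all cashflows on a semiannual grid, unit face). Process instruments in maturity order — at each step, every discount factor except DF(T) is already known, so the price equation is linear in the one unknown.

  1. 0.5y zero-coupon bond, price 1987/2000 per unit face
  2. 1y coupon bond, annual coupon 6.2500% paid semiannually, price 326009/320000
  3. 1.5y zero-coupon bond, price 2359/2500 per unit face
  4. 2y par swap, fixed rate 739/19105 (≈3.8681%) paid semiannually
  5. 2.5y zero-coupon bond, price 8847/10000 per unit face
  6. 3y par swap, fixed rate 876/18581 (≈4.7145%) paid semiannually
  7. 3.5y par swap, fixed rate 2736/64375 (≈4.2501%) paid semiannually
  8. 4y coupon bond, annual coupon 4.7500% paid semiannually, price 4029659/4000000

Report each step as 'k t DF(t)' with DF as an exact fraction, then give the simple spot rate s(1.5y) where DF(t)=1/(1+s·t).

step 1 [0.5y] zero: DF = P = 1987/2000 ≈ 0.993500
step 2 [1y] bond c/2=1/32: DF=(326009/320000 − 1/32·(0.993500))/(1+1/32) = 4789/5000 ≈ 0.957800
step 3 [1.5y] zero: DF = P = 2359/2500 ≈ 0.943600
step 4 [2y] swap r/2=739/38210: DF=(1 − 739/38210·(0.993500+0.957800+0.943600))/(1+739/38210) = 9261/10000 ≈ 0.926100
step 5 [2.5y] zero: DF = P = 8847/10000 ≈ 0.884700
step 6 [3y] swap r/2=438/18581: DF=(1 − 438/18581·(0.993500+0.957800+0.943600+0.926100+0.884700))/(1+438/18581) = 4343/5000 ≈ 0.868600
step 7 [3.5y] swap r/2=1368/64375: DF=(1 − 1368/64375·(0.993500+0.957800+0.943600+0.926100+0.884700+0.868600))/(1+1368/64375) = 1079/1250 ≈ 0.863200
step 8 [4y] bond c/2=19/800: DF=(4029659/4000000 − 19/800·(0.993500+0.957800+0.943600+0.926100+0.884700+0.868600+0.863200))/(1+19/800) = 8347/10000 ≈ 0.834700

1 1/2 1987/2000
2 1 4789/5000
3 3/2 2359/2500
4 2 9261/10000
5 5/2 8847/10000
6 3 4343/5000
7 7/2 1079/1250
8 4 8347/10000
s(1.5y) = (1/(2359/2500) − 1)/(3/2) = 94/2359 ≈ 3.9847%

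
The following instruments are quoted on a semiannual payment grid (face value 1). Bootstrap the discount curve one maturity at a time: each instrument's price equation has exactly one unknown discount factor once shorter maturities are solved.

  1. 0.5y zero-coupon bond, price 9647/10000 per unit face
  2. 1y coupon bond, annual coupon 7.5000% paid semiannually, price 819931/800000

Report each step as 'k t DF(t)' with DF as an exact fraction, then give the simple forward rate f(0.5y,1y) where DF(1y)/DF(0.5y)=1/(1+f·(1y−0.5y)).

step 1 [0.5y] zero: DF = P = 9647/10000 ≈ 0.964700
step 2 [1y] bond c/2=3/80: DF=(819931/800000 − 3/80·(0.964700))/(1+3/80) = 953/1000 ≈ 0.953000

1 1/2 9647/10000
2 1 953/1000
f(0.5y,1y) = ((9647/10000)/(953/1000) − 1)/(1/2) = 117/4765 ≈ 2.4554%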